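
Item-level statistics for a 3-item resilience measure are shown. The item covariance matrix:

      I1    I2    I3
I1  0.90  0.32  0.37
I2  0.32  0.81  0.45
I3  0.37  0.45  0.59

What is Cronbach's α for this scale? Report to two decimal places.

α = 0.75

Σσ²ᵢ = 0.90 + 0.81 + 0.59 = 2.30
Sum of off-diagonal covariances = 1.14
total variance = 2.30 + 2 × 1.14 = 4.58
α = (k/(k−1))·(1 − Σσ²ᵢ/total variance) = (3/2)·(1 − 2.30/4.58) = 0.75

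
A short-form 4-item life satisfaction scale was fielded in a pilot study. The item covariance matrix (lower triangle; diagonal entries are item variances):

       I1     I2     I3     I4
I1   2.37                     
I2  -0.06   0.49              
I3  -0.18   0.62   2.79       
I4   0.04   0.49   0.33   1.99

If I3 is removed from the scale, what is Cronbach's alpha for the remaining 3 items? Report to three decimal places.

α = 0.244

Remaining items: I1, I2, I4 (k = 3).
Σσ²ᵢ = 2.37 + 0.49 + 1.99 = 4.85
Var(T) = 4.85 + 2 × 0.47 = 5.79
α (item deleted) = (3/2)·(1 − 4.85/5.79) = 0.244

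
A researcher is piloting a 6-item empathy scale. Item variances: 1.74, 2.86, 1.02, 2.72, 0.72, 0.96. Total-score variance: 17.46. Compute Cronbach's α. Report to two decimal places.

Cronbach's α = 0.51

sum of item variances = 1.74 + 2.86 + 1.02 + 2.72 + 0.72 + 0.96 = 10.02
α = (k/(k−1))·(1 − sum of item variances/σ²_T) = (6/5)·(1 − 10.02/17.46) = 0.51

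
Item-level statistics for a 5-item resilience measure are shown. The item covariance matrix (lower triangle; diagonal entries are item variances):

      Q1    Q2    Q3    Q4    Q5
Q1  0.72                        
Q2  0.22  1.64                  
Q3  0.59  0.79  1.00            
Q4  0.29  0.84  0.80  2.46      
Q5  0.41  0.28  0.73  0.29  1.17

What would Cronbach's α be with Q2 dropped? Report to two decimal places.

α = 0.72

Remaining items: Q1, Q3, Q4, Q5 (k = 4).
sum of item variances = 0.72 + 1.00 + 2.46 + 1.17 = 5.35
Var(T) = 5.35 + 2 × 3.11 = 11.57
α (item deleted) = (4/3)·(1 − 5.35/11.57) = 0.72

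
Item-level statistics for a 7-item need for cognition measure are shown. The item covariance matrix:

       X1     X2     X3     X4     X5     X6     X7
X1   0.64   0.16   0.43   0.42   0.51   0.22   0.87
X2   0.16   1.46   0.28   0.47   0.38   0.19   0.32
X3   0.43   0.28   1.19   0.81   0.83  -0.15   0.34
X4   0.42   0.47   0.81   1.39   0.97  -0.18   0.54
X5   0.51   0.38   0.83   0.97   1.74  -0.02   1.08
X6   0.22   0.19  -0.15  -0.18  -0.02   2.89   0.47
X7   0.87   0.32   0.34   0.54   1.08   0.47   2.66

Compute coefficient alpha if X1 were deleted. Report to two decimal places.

Remaining items: X2, X3, X4, X5, X6, X7 (k = 6).
Σσ²ᵢ = 1.46 + 1.19 + 1.39 + 1.74 + 2.89 + 2.66 = 11.33
total variance = 11.33 + 2 × 6.33 = 23.99
α (item deleted) = (6/5)·(1 − 11.33/23.99) = 0.63

α = 0.63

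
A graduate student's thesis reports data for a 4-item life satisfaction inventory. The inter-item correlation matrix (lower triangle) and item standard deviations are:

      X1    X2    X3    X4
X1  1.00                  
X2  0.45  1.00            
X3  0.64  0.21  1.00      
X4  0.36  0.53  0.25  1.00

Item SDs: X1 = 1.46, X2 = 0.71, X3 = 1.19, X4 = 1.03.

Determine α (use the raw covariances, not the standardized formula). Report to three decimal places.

Σσ²ᵢ = 1.46² + 0.71² + 1.19² + 1.03² = 5.1127
Covariances σ_ij = r_ij · s_i · s_j:
  σ(X1,X2) = 0.45 × 1.46 × 0.71 = 0.4665
  σ(X1,X3) = 0.64 × 1.46 × 1.19 = 1.1119
  σ(X1,X4) = 0.36 × 1.46 × 1.03 = 0.5414
  σ(X2,X3) = 0.21 × 0.71 × 1.19 = 0.1774
  σ(X2,X4) = 0.53 × 0.71 × 1.03 = 0.3876
  σ(X3,X4) = 0.25 × 1.19 × 1.03 = 0.3064
σ²_T = Σσ²ᵢ + 2·Σσ_ij = 5.1127 + 2 × 2.9912 = 11.0951
α = (4/3)·(1 − 5.1127/11.0951) = 0.719

α = 0.719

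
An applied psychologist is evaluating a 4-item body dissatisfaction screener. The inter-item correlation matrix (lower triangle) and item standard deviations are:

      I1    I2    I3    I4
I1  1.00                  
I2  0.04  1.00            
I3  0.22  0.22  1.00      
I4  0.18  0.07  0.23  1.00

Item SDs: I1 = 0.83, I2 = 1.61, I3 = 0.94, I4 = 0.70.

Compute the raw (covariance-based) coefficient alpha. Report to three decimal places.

coefficient alpha = 0.370

Σσ²ᵢ = 0.83² + 1.61² + 0.94² + 0.70² = 4.6546
Covariances σ_ij = r_ij · s_i · s_j:
  σ(I1,I2) = 0.04 × 0.83 × 1.61 = 0.0535
  σ(I1,I3) = 0.22 × 0.83 × 0.94 = 0.1716
  σ(I1,I4) = 0.18 × 0.83 × 0.70 = 0.1046
  σ(I2,I3) = 0.22 × 1.61 × 0.94 = 0.3329
  σ(I2,I4) = 0.07 × 1.61 × 0.70 = 0.0789
  σ(I3,I4) = 0.23 × 0.94 × 0.70 = 0.1513
σ²_T = Σσ²ᵢ + 2·Σσ_ij = 4.6546 + 2 × 0.8928 = 6.4402
α = (4/3)·(1 − 4.6546/6.4402) = 0.370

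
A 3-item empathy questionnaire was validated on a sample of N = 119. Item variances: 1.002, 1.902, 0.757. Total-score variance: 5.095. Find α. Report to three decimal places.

α = 0.422

Σσᵢ² = 1.002 + 1.902 + 0.757 = 3.661
α = (k/(k−1))·(1 − Σσᵢ²/total variance) = (3/2)·(1 − 3.661/5.095) = 0.422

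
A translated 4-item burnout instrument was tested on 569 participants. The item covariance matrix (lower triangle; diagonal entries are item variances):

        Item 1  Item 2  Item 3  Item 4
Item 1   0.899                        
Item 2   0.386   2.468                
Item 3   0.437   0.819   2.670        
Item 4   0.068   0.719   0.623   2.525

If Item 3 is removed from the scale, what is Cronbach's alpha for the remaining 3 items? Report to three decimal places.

Cronbach's alpha = 0.427

Remaining items: Item 1, Item 2, Item 4 (k = 3).
ΣVar(i) = 0.899 + 2.468 + 2.525 = 5.892
σ²_T = 5.892 + 2 × 1.173 = 8.238
α (item deleted) = (3/2)·(1 − 5.892/8.238) = 0.427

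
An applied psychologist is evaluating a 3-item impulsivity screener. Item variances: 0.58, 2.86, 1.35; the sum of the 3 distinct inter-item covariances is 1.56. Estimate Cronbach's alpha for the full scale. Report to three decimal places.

ΣVar(i) = 0.58 + 2.86 + 1.35 = 4.79
Sum of distinct covariances = 1.56
total variance = ΣVar(i) + 2·Σcov = 4.79 + 2 × 1.56 = 7.91
α = (3/2)·(1 − 4.79/7.91) = 0.592

Cronbach's alpha = 0.592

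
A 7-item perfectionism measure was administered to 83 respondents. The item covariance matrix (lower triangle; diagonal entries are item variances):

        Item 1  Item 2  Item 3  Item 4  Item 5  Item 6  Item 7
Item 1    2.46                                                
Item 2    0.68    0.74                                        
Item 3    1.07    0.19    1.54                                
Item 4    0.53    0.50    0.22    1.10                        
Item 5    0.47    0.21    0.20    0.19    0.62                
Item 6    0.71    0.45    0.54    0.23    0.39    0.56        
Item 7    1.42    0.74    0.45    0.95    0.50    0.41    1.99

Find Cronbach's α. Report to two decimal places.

Cronbach's α = 0.83

Σσ²ᵢ = 2.46 + 0.74 + 1.54 + 1.10 + 0.62 + 0.56 + 1.99 = 9.01
Sum of the distinct covariances = 11.05
total variance = 9.01 + 2 × 11.05 = 31.11
α = (k/(k−1))·(1 − Σσ²ᵢ/total variance) = (7/6)·(1 − 9.01/31.11) = 0.83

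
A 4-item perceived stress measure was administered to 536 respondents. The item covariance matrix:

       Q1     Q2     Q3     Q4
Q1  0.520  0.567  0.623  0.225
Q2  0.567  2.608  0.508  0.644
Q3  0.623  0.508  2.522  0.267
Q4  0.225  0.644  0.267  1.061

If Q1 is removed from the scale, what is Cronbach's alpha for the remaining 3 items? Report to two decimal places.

Cronbach's alpha = 0.47

Remaining items: Q2, Q3, Q4 (k = 3).
ΣVar(i) = 2.608 + 2.522 + 1.061 = 6.191
total variance = 6.191 + 2 × 1.419 = 9.029
α (item deleted) = (3/2)·(1 − 6.191/9.029) = 0.47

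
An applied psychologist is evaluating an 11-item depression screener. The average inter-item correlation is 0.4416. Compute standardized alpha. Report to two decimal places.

Standardized α = k·r̄ / (1 + (k−1)·r̄) = 11 × 0.4416 / (1 + 10 × 0.4416)
  = 4.8576 / 5.4160 = 0.90

standardized alpha = 0.90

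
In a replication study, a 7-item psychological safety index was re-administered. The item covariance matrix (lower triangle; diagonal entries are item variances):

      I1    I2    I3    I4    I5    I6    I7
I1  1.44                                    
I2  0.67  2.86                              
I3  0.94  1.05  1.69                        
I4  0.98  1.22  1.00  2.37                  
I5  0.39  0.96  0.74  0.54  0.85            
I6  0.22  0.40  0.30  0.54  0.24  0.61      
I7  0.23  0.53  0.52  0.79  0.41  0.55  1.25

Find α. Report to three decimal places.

Σσᵢ² = 1.44 + 2.86 + 1.69 + 2.37 + 0.85 + 0.61 + 1.25 = 11.07
Σ_{i<j} σ_ij = 13.22
total variance = 11.07 + 2 × 13.22 = 37.51
α = (k/(k−1))·(1 − Σσᵢ²/total variance) = (7/6)·(1 − 11.07/37.51) = 0.822

α = 0.822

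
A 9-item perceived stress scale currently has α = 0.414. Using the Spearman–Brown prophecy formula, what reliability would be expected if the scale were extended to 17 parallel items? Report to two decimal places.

predicted reliability = 0.57

Length factor m = 17/9 = 1.8889
α' = m·α / (1 + (m−1)·α)
   = 17/9 × 0.414 / (1 + (17/9 − 1) × 0.414)
   = 0.7820 / 1.3680 = 0.57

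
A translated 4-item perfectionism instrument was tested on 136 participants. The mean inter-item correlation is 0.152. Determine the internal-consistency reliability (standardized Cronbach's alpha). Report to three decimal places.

Standardized α = k·r̄ / (1 + (k−1)·r̄) = 4 × 0.152 / (1 + 3 × 0.152)
  = 0.6080 / 1.4560 = 0.418

α = 0.418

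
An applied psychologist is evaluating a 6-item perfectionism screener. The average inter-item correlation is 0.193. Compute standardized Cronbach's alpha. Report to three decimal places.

standardized Cronbach's alpha = 0.589

Standardized α = k·r̄ / (1 + (k−1)·r̄) = 6 × 0.193 / (1 + 5 × 0.193)
  = 1.1580 / 1.9650 = 0.589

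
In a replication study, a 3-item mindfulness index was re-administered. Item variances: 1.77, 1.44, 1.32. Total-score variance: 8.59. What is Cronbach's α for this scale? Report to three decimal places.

sum of item variances = 1.77 + 1.44 + 1.32 = 4.53
α = (k/(k−1))·(1 − sum of item variances/σ²_T) = (3/2)·(1 − 4.53/8.59) = 0.709

Cronbach's α = 0.709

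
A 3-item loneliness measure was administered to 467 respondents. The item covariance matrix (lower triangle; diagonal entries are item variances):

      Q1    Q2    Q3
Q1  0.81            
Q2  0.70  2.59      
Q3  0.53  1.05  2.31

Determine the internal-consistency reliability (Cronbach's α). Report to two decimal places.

α = 0.67

Σσ²ᵢ = 0.81 + 2.59 + 2.31 = 5.71
Sum of off-diagonal covariances = 2.28
σ²_total = 5.71 + 2 × 2.28 = 10.27
α = (k/(k−1))·(1 − Σσ²ᵢ/σ²_total) = (3/2)·(1 − 5.71/10.27) = 0.67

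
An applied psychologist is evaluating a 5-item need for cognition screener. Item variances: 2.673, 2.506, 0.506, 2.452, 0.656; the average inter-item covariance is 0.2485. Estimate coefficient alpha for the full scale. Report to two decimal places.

Σσᵢ² = 2.673 + 2.506 + 0.506 + 2.452 + 0.656 = 8.793
Sum of the 10 distinct covariances = 10 × 0.2485 = 2.4850
σ²_T = Σσᵢ² + 2·Σcov = 8.793 + 2 × 2.4850 = 13.7630
α = (5/4)·(1 − 8.793/13.7630) = 0.45

α = 0.45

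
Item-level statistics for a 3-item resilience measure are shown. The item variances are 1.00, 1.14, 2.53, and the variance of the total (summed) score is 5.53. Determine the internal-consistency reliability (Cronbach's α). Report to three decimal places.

Cronbach's α = 0.233

Σσ²ᵢ = 1.00 + 1.14 + 2.53 = 4.67
α = (k/(k−1))·(1 − Σσ²ᵢ/σ²_total) = (3/2)·(1 − 4.67/5.53) = 0.233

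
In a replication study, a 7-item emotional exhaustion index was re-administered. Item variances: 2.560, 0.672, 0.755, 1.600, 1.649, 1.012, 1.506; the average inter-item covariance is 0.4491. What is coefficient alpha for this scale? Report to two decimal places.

ΣVar(i) = 2.560 + 0.672 + 0.755 + 1.600 + 1.649 + 1.012 + 1.506 = 9.754
Sum of the 21 distinct covariances = 21 × 0.4491 = 9.4311
σ²_T = ΣVar(i) + 2·Σcov = 9.754 + 2 × 9.4311 = 28.6162
α = (7/6)·(1 − 9.754/28.6162) = 0.77

coefficient alpha = 0.77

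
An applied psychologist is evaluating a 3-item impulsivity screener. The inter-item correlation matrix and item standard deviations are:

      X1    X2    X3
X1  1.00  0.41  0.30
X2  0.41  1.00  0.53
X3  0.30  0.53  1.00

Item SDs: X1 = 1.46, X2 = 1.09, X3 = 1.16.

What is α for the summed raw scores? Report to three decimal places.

Σσ²ᵢ = 1.46² + 1.09² + 1.16² = 4.6653
Covariances σ_ij = r_ij · s_i · s_j:
  σ(X1,X2) = 0.41 × 1.46 × 1.09 = 0.6525
  σ(X1,X3) = 0.30 × 1.46 × 1.16 = 0.5081
  σ(X2,X3) = 0.53 × 1.09 × 1.16 = 0.6701
σ²_T = Σσ²ᵢ + 2·Σσ_ij = 4.6653 + 2 × 1.8307 = 8.3267
α = (3/2)·(1 − 4.6653/8.3267) = 0.660

α = 0.660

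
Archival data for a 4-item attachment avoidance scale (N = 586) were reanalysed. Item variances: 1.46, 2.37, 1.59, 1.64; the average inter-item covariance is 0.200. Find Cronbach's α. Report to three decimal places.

Cronbach's α = 0.338

Σσᵢ² = 1.46 + 2.37 + 1.59 + 1.64 = 7.06
Sum of the 6 distinct covariances = 6 × 0.200 = 1.200
Var(T) = Σσᵢ² + 2·Σcov = 7.06 + 2 × 1.200 = 9.460
α = (4/3)·(1 − 7.06/9.460) = 0.338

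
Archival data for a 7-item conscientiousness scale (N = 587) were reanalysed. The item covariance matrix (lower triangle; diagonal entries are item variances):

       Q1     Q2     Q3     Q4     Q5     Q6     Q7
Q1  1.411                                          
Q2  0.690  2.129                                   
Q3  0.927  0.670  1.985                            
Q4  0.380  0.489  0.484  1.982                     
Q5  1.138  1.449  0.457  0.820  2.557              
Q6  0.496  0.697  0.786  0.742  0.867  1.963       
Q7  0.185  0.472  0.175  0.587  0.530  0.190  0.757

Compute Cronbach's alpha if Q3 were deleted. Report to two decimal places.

Cronbach's alpha = 0.77

Remaining items: Q1, Q2, Q4, Q5, Q6, Q7 (k = 6).
sum of item variances = 1.411 + 2.129 + 1.982 + 2.557 + 1.963 + 0.757 = 10.799
Var(T) = 10.799 + 2 × 9.732 = 30.263
α (item deleted) = (6/5)·(1 − 10.799/30.263) = 0.77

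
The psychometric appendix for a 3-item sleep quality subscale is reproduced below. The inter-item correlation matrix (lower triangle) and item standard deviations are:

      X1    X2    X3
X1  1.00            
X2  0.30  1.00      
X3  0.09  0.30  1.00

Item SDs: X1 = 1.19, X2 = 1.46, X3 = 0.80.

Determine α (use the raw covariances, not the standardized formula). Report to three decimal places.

α = 0.471

Σσ²ᵢ = 1.19² + 1.46² + 0.80² = 4.1877
Covariances σ_ij = r_ij · s_i · s_j:
  σ(X1,X2) = 0.30 × 1.19 × 1.46 = 0.5212
  σ(X1,X3) = 0.09 × 1.19 × 0.80 = 0.0857
  σ(X2,X3) = 0.30 × 1.46 × 0.80 = 0.3504
σ²_T = Σσ²ᵢ + 2·Σσ_ij = 4.1877 + 2 × 0.9573 = 6.1023
α = (3/2)·(1 − 4.1877/6.1023) = 0.471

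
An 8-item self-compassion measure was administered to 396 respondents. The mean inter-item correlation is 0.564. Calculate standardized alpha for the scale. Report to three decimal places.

standardized alpha = 0.912

Standardized α = k·r̄ / (1 + (k−1)·r̄) = 8 × 0.564 / (1 + 7 × 0.564)
  = 4.5120 / 4.9480 = 0.912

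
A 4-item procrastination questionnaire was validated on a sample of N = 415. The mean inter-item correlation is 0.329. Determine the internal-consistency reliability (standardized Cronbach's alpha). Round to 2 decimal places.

Standardized α = k·r̄ / (1 + (k−1)·r̄) = 4 × 0.329 / (1 + 3 × 0.329)
  = 1.3160 / 1.9870 = 0.66

α = 0.66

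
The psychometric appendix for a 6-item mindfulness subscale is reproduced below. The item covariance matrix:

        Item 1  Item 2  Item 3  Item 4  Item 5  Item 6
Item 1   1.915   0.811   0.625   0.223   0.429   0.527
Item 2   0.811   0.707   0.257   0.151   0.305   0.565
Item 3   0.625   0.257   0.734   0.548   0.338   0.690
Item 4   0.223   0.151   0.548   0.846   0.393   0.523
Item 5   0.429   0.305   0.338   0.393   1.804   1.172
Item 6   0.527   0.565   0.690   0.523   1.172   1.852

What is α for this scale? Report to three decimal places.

α = 0.790

sum of item variances = 1.915 + 0.707 + 0.734 + 0.846 + 1.804 + 1.852 = 7.858
Sum of off-diagonal covariances = 7.557
total variance = 7.858 + 2 × 7.557 = 22.972
α = (k/(k−1))·(1 − sum of item variances/total variance) = (6/5)·(1 − 7.858/22.972) = 0.790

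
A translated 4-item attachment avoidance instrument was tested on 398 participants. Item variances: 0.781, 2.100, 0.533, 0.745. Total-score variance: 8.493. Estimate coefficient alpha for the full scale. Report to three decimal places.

α = 0.680

Σσ²ᵢ = 0.781 + 2.100 + 0.533 + 0.745 = 4.159
α = (k/(k−1))·(1 − Σσ²ᵢ/total variance) = (4/3)·(1 − 4.159/8.493) = 0.680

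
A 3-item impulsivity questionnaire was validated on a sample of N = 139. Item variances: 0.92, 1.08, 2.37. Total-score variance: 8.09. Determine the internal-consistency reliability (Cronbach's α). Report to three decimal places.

Cronbach's α = 0.690

Σσᵢ² = 0.92 + 1.08 + 2.37 = 4.37
α = (k/(k−1))·(1 − Σσᵢ²/σ²_total) = (3/2)·(1 − 4.37/8.09) = 0.690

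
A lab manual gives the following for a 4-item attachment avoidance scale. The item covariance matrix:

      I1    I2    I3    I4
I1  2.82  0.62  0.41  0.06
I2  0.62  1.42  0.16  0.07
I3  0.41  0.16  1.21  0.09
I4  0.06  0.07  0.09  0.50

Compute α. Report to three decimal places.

α = 0.429

Σσ²ᵢ = 2.82 + 1.42 + 1.21 + 0.50 = 5.95
Sum of the distinct covariances = 1.41
σ²_T = 5.95 + 2 × 1.41 = 8.77
α = (k/(k−1))·(1 − Σσ²ᵢ/σ²_T) = (4/3)·(1 − 5.95/8.77) = 0.429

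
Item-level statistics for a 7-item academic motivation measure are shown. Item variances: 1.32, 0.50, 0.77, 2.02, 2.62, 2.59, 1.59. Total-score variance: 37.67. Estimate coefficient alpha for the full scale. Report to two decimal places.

Σσᵢ² = 1.32 + 0.50 + 0.77 + 2.02 + 2.62 + 2.59 + 1.59 = 11.41
α = (k/(k−1))·(1 − Σσᵢ²/σ²_T) = (7/6)·(1 − 11.41/37.67) = 0.81

coefficient alpha = 0.81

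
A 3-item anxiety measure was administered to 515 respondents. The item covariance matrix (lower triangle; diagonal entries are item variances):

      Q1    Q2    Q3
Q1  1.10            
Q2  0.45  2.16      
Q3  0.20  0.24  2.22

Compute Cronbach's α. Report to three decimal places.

Cronbach's α = 0.368

sum of item variances = 1.10 + 2.16 + 2.22 = 5.48
Sum of off-diagonal covariances = 0.89
Var(T) = 5.48 + 2 × 0.89 = 7.26
α = (k/(k−1))·(1 − sum of item variances/Var(T)) = (3/2)·(1 − 5.48/7.26) = 0.368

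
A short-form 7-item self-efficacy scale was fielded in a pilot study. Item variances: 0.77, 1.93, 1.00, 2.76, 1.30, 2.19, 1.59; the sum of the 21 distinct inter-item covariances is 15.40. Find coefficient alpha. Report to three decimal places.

coefficient alpha = 0.849

sum of item variances = 0.77 + 1.93 + 1.00 + 2.76 + 1.30 + 2.19 + 1.59 = 11.54
Sum of distinct covariances = 15.40
total variance = sum of item variances + 2·Σcov = 11.54 + 2 × 15.40 = 42.34
α = (7/6)·(1 − 11.54/42.34) = 0.849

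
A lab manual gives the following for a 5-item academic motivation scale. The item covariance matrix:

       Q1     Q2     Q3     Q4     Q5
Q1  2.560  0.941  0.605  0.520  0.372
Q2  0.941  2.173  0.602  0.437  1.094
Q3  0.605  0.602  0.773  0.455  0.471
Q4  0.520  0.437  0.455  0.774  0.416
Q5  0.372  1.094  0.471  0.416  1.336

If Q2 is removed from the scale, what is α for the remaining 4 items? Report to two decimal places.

Remaining items: Q1, Q3, Q4, Q5 (k = 4).
ΣVar(i) = 2.560 + 0.773 + 0.774 + 1.336 = 5.443
σ²_T = 5.443 + 2 × 2.839 = 11.121
α (item deleted) = (4/3)·(1 − 5.443/11.121) = 0.68

α = 0.68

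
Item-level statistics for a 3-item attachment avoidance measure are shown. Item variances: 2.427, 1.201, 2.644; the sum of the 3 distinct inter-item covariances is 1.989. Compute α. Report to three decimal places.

α = 0.582

ΣVar(i) = 2.427 + 1.201 + 2.644 = 6.272
Sum of distinct covariances = 1.989
σ²_T = ΣVar(i) + 2·Σcov = 6.272 + 2 × 1.989 = 10.250
α = (3/2)·(1 − 6.272/10.250) = 0.582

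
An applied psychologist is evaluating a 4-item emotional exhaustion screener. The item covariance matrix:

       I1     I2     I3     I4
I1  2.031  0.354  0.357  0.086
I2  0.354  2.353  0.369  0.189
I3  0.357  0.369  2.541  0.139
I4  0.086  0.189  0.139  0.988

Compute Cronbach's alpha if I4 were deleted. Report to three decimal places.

α = 0.357

Remaining items: I1, I2, I3 (k = 3).
sum of item variances = 2.031 + 2.353 + 2.541 = 6.925
σ²_T = 6.925 + 2 × 1.080 = 9.085
α (item deleted) = (3/2)·(1 − 6.925/9.085) = 0.357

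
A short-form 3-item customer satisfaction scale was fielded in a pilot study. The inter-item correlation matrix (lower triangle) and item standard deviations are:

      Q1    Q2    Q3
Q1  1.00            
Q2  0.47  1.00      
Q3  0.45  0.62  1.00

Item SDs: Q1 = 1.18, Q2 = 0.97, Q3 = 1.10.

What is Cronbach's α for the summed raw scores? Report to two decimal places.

Σσ²ᵢ = 1.18² + 0.97² + 1.10² = 3.5433
Covariances σ_ij = r_ij · s_i · s_j:
  σ(Q1,Q2) = 0.47 × 1.18 × 0.97 = 0.5380
  σ(Q1,Q3) = 0.45 × 1.18 × 1.10 = 0.5841
  σ(Q2,Q3) = 0.62 × 0.97 × 1.10 = 0.6615
σ²_T = Σσ²ᵢ + 2·Σσ_ij = 3.5433 + 2 × 1.7836 = 7.1105
α = (3/2)·(1 − 3.5433/7.1105) = 0.75

α = 0.75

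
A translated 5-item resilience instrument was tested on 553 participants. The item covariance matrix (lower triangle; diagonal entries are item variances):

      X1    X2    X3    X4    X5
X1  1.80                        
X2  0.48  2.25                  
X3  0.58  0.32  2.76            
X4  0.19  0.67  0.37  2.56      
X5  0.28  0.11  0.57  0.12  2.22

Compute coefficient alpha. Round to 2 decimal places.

coefficient alpha = 0.49

sum of item variances = 1.80 + 2.25 + 2.76 + 2.56 + 2.22 = 11.59
Sum of off-diagonal covariances = 3.69
σ²_T = 11.59 + 2 × 3.69 = 18.97
α = (k/(k−1))·(1 − sum of item variances/σ²_T) = (5/4)·(1 − 11.59/18.97) = 0.49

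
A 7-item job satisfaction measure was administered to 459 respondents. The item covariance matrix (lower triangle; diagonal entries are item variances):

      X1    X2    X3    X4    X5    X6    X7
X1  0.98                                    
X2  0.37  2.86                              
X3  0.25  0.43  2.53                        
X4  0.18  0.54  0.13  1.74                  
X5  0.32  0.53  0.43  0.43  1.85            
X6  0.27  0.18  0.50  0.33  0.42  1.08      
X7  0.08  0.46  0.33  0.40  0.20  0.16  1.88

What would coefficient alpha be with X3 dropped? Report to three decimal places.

α = 0.581

Remaining items: X1, X2, X4, X5, X6, X7 (k = 6).
ΣVar(i) = 0.98 + 2.86 + 1.74 + 1.85 + 1.08 + 1.88 = 10.39
total variance = 10.39 + 2 × 4.87 = 20.13
α (item deleted) = (6/5)·(1 − 10.39/20.13) = 0.581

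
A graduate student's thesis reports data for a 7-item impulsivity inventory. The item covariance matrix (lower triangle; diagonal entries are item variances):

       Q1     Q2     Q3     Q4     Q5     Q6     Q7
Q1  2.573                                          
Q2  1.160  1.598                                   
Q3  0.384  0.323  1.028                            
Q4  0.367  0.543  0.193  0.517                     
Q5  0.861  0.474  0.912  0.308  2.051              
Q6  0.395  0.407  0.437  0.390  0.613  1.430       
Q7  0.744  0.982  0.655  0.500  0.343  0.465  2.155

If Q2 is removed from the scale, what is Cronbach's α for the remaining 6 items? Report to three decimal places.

Cronbach's α = 0.730

Remaining items: Q1, Q3, Q4, Q5, Q6, Q7 (k = 6).
Σσ²ᵢ = 2.573 + 1.028 + 0.517 + 2.051 + 1.430 + 2.155 = 9.754
Var(T) = 9.754 + 2 × 7.567 = 24.888
α (item deleted) = (6/5)·(1 − 9.754/24.888) = 0.730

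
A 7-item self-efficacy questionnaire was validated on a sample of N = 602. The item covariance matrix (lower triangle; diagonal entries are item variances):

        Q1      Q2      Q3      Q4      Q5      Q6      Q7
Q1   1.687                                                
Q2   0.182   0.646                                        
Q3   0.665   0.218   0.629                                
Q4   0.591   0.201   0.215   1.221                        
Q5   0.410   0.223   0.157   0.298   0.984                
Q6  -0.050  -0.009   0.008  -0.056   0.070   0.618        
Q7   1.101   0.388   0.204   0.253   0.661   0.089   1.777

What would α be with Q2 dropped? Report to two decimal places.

Remaining items: Q1, Q3, Q4, Q5, Q6, Q7 (k = 6).
Σσ²ᵢ = 1.687 + 0.629 + 1.221 + 0.984 + 0.618 + 1.777 = 6.916
total variance = 6.916 + 2 × 4.616 = 16.148
α (item deleted) = (6/5)·(1 − 6.916/16.148) = 0.69

α = 0.69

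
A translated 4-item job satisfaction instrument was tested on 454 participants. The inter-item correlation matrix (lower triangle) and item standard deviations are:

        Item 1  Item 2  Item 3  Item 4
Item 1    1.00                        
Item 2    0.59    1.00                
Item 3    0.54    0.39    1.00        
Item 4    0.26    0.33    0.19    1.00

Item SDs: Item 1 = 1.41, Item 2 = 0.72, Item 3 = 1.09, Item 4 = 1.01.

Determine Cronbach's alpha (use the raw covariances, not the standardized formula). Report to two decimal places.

α = 0.69

Σσ²ᵢ = 1.41² + 0.72² + 1.09² + 1.01² = 4.7147
Covariances σ_ij = r_ij · s_i · s_j:
  σ(Item 1,Item 2) = 0.59 × 1.41 × 0.72 = 0.5990
  σ(Item 1,Item 3) = 0.54 × 1.41 × 1.09 = 0.8299
  σ(Item 1,Item 4) = 0.26 × 1.41 × 1.01 = 0.3703
  σ(Item 2,Item 3) = 0.39 × 0.72 × 1.09 = 0.3061
  σ(Item 2,Item 4) = 0.33 × 0.72 × 1.01 = 0.2400
  σ(Item 3,Item 4) = 0.19 × 1.09 × 1.01 = 0.2092
σ²_T = Σσ²ᵢ + 2·Σσ_ij = 4.7147 + 2 × 2.5545 = 9.8237
α = (4/3)·(1 − 4.7147/9.8237) = 0.69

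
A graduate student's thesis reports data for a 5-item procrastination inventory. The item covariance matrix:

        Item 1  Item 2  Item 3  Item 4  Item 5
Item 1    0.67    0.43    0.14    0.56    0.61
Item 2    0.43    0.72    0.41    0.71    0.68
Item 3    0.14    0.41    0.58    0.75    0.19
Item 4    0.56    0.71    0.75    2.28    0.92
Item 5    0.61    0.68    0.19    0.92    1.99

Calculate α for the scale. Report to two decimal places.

Σσ²ᵢ = 0.67 + 0.72 + 0.58 + 2.28 + 1.99 = 6.24
Sum of off-diagonal covariances = 5.40
Var(T) = 6.24 + 2 × 5.40 = 17.04
α = (k/(k−1))·(1 − Σσ²ᵢ/Var(T)) = (5/4)·(1 − 6.24/17.04) = 0.79

α = 0.79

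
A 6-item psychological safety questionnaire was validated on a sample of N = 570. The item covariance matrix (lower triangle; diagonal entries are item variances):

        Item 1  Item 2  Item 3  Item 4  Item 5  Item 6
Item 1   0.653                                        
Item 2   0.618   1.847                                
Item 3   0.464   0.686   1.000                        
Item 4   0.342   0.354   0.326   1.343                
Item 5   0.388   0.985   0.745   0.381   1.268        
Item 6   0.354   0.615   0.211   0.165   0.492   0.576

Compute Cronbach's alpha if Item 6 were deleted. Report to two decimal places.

α = 0.79

Remaining items: Item 1, Item 2, Item 3, Item 4, Item 5 (k = 5).
Σσᵢ² = 0.653 + 1.847 + 1.000 + 1.343 + 1.268 = 6.111
σ²_total = 6.111 + 2 × 5.289 = 16.689
α (item deleted) = (5/4)·(1 − 6.111/16.689) = 0.79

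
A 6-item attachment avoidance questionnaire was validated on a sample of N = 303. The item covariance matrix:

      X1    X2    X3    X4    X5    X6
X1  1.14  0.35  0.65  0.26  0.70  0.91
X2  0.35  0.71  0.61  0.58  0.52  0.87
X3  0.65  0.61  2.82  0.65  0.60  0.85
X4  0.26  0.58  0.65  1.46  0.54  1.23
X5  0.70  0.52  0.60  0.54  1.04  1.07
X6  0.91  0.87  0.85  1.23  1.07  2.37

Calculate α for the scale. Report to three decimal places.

ΣVar(i) = 1.14 + 0.71 + 2.82 + 1.46 + 1.04 + 2.37 = 9.54
Σ_{i<j} σ_ij = 10.39
σ²_T = 9.54 + 2 × 10.39 = 30.32
α = (k/(k−1))·(1 − ΣVar(i)/σ²_T) = (6/5)·(1 − 9.54/30.32) = 0.822

α = 0.822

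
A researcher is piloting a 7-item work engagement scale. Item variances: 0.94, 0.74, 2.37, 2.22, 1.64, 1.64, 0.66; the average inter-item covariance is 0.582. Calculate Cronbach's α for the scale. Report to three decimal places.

ΣVar(i) = 0.94 + 0.74 + 2.37 + 2.22 + 1.64 + 1.64 + 0.66 = 10.21
Sum of the 21 distinct covariances = 21 × 0.582 = 12.222
total variance = ΣVar(i) + 2·Σcov = 10.21 + 2 × 12.222 = 34.654
α = (7/6)·(1 − 10.21/34.654) = 0.823

Cronbach's α = 0.823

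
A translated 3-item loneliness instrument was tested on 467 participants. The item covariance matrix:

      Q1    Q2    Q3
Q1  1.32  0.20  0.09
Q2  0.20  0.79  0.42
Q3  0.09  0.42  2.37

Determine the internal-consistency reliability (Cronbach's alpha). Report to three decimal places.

Cronbach's alpha = 0.361

sum of item variances = 1.32 + 0.79 + 2.37 = 4.48
Sum of off-diagonal covariances = 0.71
total variance = 4.48 + 2 × 0.71 = 5.90
α = (k/(k−1))·(1 − sum of item variances/total variance) = (3/2)·(1 − 4.48/5.90) = 0.361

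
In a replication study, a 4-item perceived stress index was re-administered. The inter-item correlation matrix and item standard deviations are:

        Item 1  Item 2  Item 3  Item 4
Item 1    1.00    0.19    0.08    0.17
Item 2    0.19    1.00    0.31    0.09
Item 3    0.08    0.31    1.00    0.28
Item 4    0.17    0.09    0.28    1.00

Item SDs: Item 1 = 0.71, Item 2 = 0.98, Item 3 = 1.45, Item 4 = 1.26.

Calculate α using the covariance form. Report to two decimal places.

α = 0.48

Σσ²ᵢ = 0.71² + 0.98² + 1.45² + 1.26² = 5.1546
Covariances σ_ij = r_ij · s_i · s_j:
  σ(Item 1,Item 2) = 0.19 × 0.71 × 0.98 = 0.1322
  σ(Item 1,Item 3) = 0.08 × 0.71 × 1.45 = 0.0824
  σ(Item 1,Item 4) = 0.17 × 0.71 × 1.26 = 0.1521
  σ(Item 2,Item 3) = 0.31 × 0.98 × 1.45 = 0.4405
  σ(Item 2,Item 4) = 0.09 × 0.98 × 1.26 = 0.1111
  σ(Item 3,Item 4) = 0.28 × 1.45 × 1.26 = 0.5116
σ²_T = Σσ²ᵢ + 2·Σσ_ij = 5.1546 + 2 × 1.4299 = 8.0144
α = (4/3)·(1 − 5.1546/8.0144) = 0.48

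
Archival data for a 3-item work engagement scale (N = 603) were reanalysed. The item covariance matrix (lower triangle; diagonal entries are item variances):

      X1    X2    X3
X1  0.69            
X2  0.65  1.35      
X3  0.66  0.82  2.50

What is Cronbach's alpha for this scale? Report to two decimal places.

α = 0.73

ΣVar(i) = 0.69 + 1.35 + 2.50 = 4.54
Sum of the distinct covariances = 2.13
σ²_T = 4.54 + 2 × 2.13 = 8.80
α = (k/(k−1))·(1 − ΣVar(i)/σ²_T) = (3/2)·(1 − 4.54/8.80) = 0.73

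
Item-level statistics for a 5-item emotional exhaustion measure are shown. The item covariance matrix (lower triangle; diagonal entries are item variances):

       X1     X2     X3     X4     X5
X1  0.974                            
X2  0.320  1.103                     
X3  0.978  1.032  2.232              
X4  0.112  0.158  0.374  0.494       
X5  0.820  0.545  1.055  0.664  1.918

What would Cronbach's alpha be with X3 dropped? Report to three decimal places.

Remaining items: X1, X2, X4, X5 (k = 4).
sum of item variances = 0.974 + 1.103 + 0.494 + 1.918 = 4.489
σ²_total = 4.489 + 2 × 2.619 = 9.727
α (item deleted) = (4/3)·(1 − 4.489/9.727) = 0.718

Cronbach's alpha = 0.718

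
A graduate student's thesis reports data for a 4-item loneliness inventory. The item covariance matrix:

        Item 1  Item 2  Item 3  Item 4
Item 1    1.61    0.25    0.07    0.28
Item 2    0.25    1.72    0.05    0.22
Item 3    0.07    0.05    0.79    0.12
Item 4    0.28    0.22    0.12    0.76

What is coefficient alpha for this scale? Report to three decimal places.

α = 0.385

sum of item variances = 1.61 + 1.72 + 0.79 + 0.76 = 4.88
Sum of off-diagonal covariances = 0.99
total variance = 4.88 + 2 × 0.99 = 6.86
α = (k/(k−1))·(1 − sum of item variances/total variance) = (4/3)·(1 − 4.88/6.86) = 0.385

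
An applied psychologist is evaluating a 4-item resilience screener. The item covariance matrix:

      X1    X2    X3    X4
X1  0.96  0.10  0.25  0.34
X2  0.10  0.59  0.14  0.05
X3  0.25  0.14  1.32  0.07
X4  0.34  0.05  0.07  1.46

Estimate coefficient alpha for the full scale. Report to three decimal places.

coefficient alpha = 0.407

ΣVar(i) = 0.96 + 0.59 + 1.32 + 1.46 = 4.33
Sum of off-diagonal covariances = 0.95
σ²_T = 4.33 + 2 × 0.95 = 6.23
α = (k/(k−1))·(1 − ΣVar(i)/σ²_T) = (4/3)·(1 − 4.33/6.23) = 0.407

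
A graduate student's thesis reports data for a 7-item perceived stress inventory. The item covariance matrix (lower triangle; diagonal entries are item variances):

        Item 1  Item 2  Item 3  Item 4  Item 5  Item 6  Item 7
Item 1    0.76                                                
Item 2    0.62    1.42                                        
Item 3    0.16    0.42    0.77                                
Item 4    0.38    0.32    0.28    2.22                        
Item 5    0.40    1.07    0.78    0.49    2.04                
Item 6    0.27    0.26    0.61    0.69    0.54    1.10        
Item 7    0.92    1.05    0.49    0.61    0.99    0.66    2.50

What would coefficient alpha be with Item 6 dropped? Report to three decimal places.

α = 0.779

Remaining items: Item 1, Item 2, Item 3, Item 4, Item 5, Item 7 (k = 6).
Σσᵢ² = 0.76 + 1.42 + 0.77 + 2.22 + 2.04 + 2.50 = 9.71
σ²_total = 9.71 + 2 × 8.98 = 27.67
α (item deleted) = (6/5)·(1 − 9.71/27.67) = 0.779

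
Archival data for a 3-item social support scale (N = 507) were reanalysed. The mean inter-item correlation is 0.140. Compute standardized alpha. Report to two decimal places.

Standardized α = k·r̄ / (1 + (k−1)·r̄) = 3 × 0.140 / (1 + 2 × 0.140)
  = 0.4200 / 1.2800 = 0.33

α = 0.33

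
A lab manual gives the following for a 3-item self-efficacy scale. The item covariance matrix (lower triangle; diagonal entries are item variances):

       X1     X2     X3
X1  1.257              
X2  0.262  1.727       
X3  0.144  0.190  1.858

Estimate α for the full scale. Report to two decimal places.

ΣVar(i) = 1.257 + 1.727 + 1.858 = 4.842
Σ_{i<j} σ_ij = 0.596
total variance = 4.842 + 2 × 0.596 = 6.034
α = (k/(k−1))·(1 − ΣVar(i)/total variance) = (3/2)·(1 − 4.842/6.034) = 0.30

α = 0.30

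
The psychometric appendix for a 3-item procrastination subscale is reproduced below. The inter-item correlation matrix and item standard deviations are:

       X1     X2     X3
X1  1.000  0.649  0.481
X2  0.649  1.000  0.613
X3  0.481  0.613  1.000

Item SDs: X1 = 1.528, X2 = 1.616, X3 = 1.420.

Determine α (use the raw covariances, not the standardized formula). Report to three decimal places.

α = 0.807

Σσ²ᵢ = 1.528² + 1.616² + 1.420² = 6.9626
Covariances σ_ij = r_ij · s_i · s_j:
  σ(X1,X2) = 0.649 × 1.528 × 1.616 = 1.6025
  σ(X1,X3) = 0.481 × 1.528 × 1.420 = 1.0437
  σ(X2,X3) = 0.613 × 1.616 × 1.420 = 1.4067
σ²_T = Σσ²ᵢ + 2·Σσ_ij = 6.9626 + 2 × 4.0529 = 15.0684
α = (3/2)·(1 − 6.9626/15.0684) = 0.807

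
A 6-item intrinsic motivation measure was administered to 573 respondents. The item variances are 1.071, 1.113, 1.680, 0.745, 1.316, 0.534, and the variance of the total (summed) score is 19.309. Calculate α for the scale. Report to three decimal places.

Σσ²ᵢ = 1.071 + 1.113 + 1.680 + 0.745 + 1.316 + 0.534 = 6.459
α = (k/(k−1))·(1 − Σσ²ᵢ/total variance) = (6/5)·(1 − 6.459/19.309) = 0.799

α = 0.799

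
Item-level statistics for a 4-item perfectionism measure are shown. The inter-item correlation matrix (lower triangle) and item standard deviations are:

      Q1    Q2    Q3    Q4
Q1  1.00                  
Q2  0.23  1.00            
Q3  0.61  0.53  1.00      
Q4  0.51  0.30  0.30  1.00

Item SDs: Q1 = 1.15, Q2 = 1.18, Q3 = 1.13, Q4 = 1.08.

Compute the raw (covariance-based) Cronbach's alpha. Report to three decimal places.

α = 0.738

Σσ²ᵢ = 1.15² + 1.18² + 1.13² + 1.08² = 5.1582
Covariances σ_ij = r_ij · s_i · s_j:
  σ(Q1,Q2) = 0.23 × 1.15 × 1.18 = 0.3121
  σ(Q1,Q3) = 0.61 × 1.15 × 1.13 = 0.7927
  σ(Q1,Q4) = 0.51 × 1.15 × 1.08 = 0.6334
  σ(Q2,Q3) = 0.53 × 1.18 × 1.13 = 0.7067
  σ(Q2,Q4) = 0.30 × 1.18 × 1.08 = 0.3823
  σ(Q3,Q4) = 0.30 × 1.13 × 1.08 = 0.3661
σ²_T = Σσ²ᵢ + 2·Σσ_ij = 5.1582 + 2 × 3.1933 = 11.5448
α = (4/3)·(1 − 5.1582/11.5448) = 0.738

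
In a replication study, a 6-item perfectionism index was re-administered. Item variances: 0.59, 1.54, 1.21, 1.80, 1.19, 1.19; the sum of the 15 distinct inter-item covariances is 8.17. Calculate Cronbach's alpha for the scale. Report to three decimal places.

α = 0.822

ΣVar(i) = 0.59 + 1.54 + 1.21 + 1.80 + 1.19 + 1.19 = 7.52
Sum of distinct covariances = 8.17
σ²_total = ΣVar(i) + 2·Σcov = 7.52 + 2 × 8.17 = 23.86
α = (6/5)·(1 − 7.52/23.86) = 0.822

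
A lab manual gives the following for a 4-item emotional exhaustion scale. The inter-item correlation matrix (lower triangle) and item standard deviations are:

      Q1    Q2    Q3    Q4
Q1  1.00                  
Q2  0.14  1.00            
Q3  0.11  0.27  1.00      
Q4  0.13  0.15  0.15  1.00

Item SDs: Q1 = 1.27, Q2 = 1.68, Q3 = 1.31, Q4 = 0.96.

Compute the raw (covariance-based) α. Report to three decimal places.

Σσ²ᵢ = 1.27² + 1.68² + 1.31² + 0.96² = 7.0730
Covariances σ_ij = r_ij · s_i · s_j:
  σ(Q1,Q2) = 0.14 × 1.27 × 1.68 = 0.2987
  σ(Q1,Q3) = 0.11 × 1.27 × 1.31 = 0.1830
  σ(Q1,Q4) = 0.13 × 1.27 × 0.96 = 0.1585
  σ(Q2,Q3) = 0.27 × 1.68 × 1.31 = 0.5942
  σ(Q2,Q4) = 0.15 × 1.68 × 0.96 = 0.2419
  σ(Q3,Q4) = 0.15 × 1.31 × 0.96 = 0.1886
σ²_T = Σσ²ᵢ + 2·Σσ_ij = 7.0730 + 2 × 1.6649 = 10.4028
α = (4/3)·(1 − 7.0730/10.4028) = 0.427

α = 0.427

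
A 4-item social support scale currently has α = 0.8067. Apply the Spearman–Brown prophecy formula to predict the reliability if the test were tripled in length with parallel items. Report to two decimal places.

predicted reliability = 0.93

Length factor m = 3
α' = m·α / (1 + (m−1)·α)
   = 3 × 0.8067 / (1 + (3 − 1) × 0.8067)
   = 2.4201 / 2.6134 = 0.93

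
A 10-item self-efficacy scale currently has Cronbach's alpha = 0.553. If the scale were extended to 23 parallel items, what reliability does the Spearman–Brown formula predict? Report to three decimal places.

predicted reliability = 0.740

Length factor m = 23/10 = 2.3000
α' = m·α / (1 + (m−1)·α)
   = 23/10 × 0.553 / (1 + (23/10 − 1) × 0.553)
   = 1.2719 / 1.7189 = 0.740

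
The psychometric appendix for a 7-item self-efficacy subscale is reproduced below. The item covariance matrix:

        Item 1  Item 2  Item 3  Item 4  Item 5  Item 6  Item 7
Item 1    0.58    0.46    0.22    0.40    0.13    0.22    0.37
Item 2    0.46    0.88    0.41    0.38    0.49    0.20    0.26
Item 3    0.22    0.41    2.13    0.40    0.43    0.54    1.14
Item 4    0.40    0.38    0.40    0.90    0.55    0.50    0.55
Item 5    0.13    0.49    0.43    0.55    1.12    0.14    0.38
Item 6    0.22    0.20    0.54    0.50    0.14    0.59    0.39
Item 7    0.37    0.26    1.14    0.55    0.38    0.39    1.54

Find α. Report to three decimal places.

sum of item variances = 0.58 + 0.88 + 2.13 + 0.90 + 1.12 + 0.59 + 1.54 = 7.74
Sum of off-diagonal covariances = 8.56
σ²_total = 7.74 + 2 × 8.56 = 24.86
α = (k/(k−1))·(1 − sum of item variances/σ²_total) = (7/6)·(1 − 7.74/24.86) = 0.803

α = 0.803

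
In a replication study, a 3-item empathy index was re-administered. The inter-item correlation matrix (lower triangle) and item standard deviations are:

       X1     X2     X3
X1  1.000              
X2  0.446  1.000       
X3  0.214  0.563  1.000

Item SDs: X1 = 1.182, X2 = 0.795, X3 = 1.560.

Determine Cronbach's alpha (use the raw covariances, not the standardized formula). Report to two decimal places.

Cronbach's alpha = 0.61

Σσ²ᵢ = 1.182² + 0.795² + 1.560² = 4.4627
Covariances σ_ij = r_ij · s_i · s_j:
  σ(X1,X2) = 0.446 × 1.182 × 0.795 = 0.4191
  σ(X1,X3) = 0.214 × 1.182 × 1.560 = 0.3946
  σ(X2,X3) = 0.563 × 0.795 × 1.560 = 0.6982
σ²_T = Σσ²ᵢ + 2·Σσ_ij = 4.4627 + 2 × 1.5119 = 7.4865
α = (3/2)·(1 − 4.4627/7.4865) = 0.61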